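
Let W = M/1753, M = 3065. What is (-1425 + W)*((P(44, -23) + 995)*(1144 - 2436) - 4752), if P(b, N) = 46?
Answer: 3367507391040/1753 ≈ 1.9210e+9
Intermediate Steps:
W = 3065/1753 ≈ 1.7484
(-1425 + W)*((P(44, -23) + 995)*(1144 - 2436) - 4752) = (-1425 + 3065/1753)*((46 + 995)*(1144 - 2436) - 4752) = -2494960*(1041*(-1292) - 4752)/1753 = -2494960*(-1344972 - 4752)/1753 = -2494960/1753*(-1349724) = 3367507391040/1753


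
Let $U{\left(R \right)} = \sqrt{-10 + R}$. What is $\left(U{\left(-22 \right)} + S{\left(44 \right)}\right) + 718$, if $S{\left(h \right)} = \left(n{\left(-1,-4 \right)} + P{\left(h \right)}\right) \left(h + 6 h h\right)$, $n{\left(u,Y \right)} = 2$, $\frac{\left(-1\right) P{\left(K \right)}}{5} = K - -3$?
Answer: $-2716062 + 4 i \sqrt{2} \approx -2.7161 \cdot 10^{6} + 5.6569 i$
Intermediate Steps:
$P{\left(K \right)} = -15 - 5 K$ ($P{\left(K \right)} = - 5 \left(K - -3\right) = - 5 \left(K + 3\right) = - 5 \left(3 + K\right) = -15 - 5 K$)
$S{\left(h \right)} = \left(-13 - 5 h\right) \left(h + 6 h^{2}\right)$ ($S{\left(h \right)} = \left(2 - \left(15 + 5 h\right)\right) \left(h + 6 h h\right) = \left(-13 - 5 h\right) \left(h + 6 h^{2}\right)$)
$\left(U{\left(-22 \right)} + S{\left(44 \right)}\right) + 718 = \left(\sqrt{-10 - 22} + 44 \left(-13 - 3652 - 30 \cdot 44^{2}\right)\right) + 718 = \left(\sqrt{-32} + 44 \left(-13 - 3652 - 58080\right)\right) + 718 = \left(4 i \sqrt{2} + 44 \left(-13 - 3652 - 58080\right)\right) + 718 = \left(4 i \sqrt{2} + 44 \left(-61745\right)\right) + 718 = \left(4 i \sqrt{2} - 2716780\right) + 718 = \left(-2716780 + 4 i \sqrt{2}\right) + 718 = -2716062 + 4 i \sqrt{2}$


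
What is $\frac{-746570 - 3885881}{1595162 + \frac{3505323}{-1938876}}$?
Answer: $- \frac{2993916021692}{1030939270863} \approx -2.9041$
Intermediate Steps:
$\frac{-746570 - 3885881}{1595162 + \frac{3505323}{-1938876}} = - \frac{4632451}{1595162 + 3505323 \left(- \frac{1}{1938876}\right)} = - \frac{4632451}{1595162 - \frac{1168441}{646292}} = - \frac{4632451}{\frac{1030939270863}{646292}} = \left(-4632451\right) \frac{646292}{1030939270863} = - \frac{2993916021692}{1030939270863}$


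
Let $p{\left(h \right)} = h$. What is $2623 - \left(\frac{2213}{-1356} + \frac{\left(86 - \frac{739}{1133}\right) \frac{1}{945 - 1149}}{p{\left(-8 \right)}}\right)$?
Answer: $\frac{548388419101}{208943328} \approx 2624.6$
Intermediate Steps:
$2623 - \left(\frac{2213}{-1356} + \frac{\left(86 - \frac{739}{1133}\right) \frac{1}{945 - 1149}}{p{\left(-8 \right)}}\right) = 2623 - \left(\frac{2213}{-1356} + \frac{\left(86 - \frac{739}{1133}\right) \frac{1}{945 - 1149}}{-8}\right) = 2623 - \left(2213 \left(- \frac{1}{1356}\right) + \frac{86 - \frac{739}{1133}}{-204} \left(- \frac{1}{8}\right)\right) = 2623 - \left(- \frac{2213}{1356} + \left(86 - \frac{739}{1133}\right) \left(- \frac{1}{204}\right) \left(- \frac{1}{8}\right)\right) = 2623 - \left(- \frac{2213}{1356} + \frac{96699}{1133} \left(- \frac{1}{204}\right) \left(- \frac{1}{8}\right)\right) = 2623 - \left(- \frac{2213}{1356} - - \frac{32233}{616352}\right) = 2623 - \left(- \frac{2213}{1356} + \frac{32233}{616352}\right) = 2623 - - \frac{330069757}{208943328} = 2623 + \frac{330069757}{208943328} = \frac{548388419101}{208943328}$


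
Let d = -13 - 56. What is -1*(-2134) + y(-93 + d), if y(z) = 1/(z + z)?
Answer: 691415/324 ≈ 2134.0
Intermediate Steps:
d = -69
y(z) = 1/(2*z)
-1*(-2134) + y(-93 + d) = -1*(-2134) + 1/(2*(-93 - 69)) = 2134 + (½)/(-162) = 2134 + (½)*(-1/162) = 2134 - 1/324 = 691415/324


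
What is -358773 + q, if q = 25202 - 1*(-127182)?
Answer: -206389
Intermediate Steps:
q = 152384 (q = 25202 + 127182 = 152384)
-358773 + q = -358773 + 152384 = -206389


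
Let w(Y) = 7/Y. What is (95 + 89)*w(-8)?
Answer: -161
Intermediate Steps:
(95 + 89)*w(-8) = (95 + 89)*(7/(-8)) = 184*(7*(-1/8)) = 184*(-7/8) = -161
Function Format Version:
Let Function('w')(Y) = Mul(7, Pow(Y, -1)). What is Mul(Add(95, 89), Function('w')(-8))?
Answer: -161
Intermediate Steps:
Mul(Add(95, 89), Function('w')(-8)) = Mul(Add(95, 89), Mul(7, Pow(-8, -1))) = Mul(184, Mul(7, Rational(-1, 8))) = Mul(184, Rational(-7, 8)) = -161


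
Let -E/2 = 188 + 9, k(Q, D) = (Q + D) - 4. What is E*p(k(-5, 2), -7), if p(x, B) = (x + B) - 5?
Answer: 7486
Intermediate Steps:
k(Q, D) = -4 + D + Q (k(Q, D) = (D + Q) - 4 = -4 + D + Q)
E = -394 (E = -2*(188 + 9) = -2*197 = -394)
p(x, B) = -5 + B + x (p(x, B) = (B + x) - 5 = -5 + B + x)
E*p(k(-5, 2), -7) = -394*(-5 - 7 + (-4 + 2 - 5)) = -394*(-5 - 7 - 7) = -394*(-19) = 7486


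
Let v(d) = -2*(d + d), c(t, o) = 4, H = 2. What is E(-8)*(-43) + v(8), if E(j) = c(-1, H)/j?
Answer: -21/2 ≈ -10.500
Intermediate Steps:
v(d) = -4*d
E(j) = 4/j
E(-8)*(-43) + v(8) = (4/(-8))*(-43) - 4*8 = (4*(-⅛))*(-43) - 32 = -½*(-43) - 32 = 43/2 - 32 = -21/2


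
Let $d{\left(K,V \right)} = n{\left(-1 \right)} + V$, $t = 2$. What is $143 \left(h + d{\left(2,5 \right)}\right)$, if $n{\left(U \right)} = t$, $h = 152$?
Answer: $22737$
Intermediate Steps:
$n{\left(U \right)} = 2$
$d{\left(K,V \right)} = 2 + V$
$143 \left(h + d{\left(2,5 \right)}\right) = 143 \left(152 + \left(2 + 5\right)\right) = 143 \left(152 + 7\right) = 143 \cdot 159 = 22737$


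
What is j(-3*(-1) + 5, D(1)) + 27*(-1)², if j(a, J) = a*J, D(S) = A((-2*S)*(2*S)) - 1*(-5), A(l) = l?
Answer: 35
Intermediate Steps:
D(S) = 5 - 4*S² (D(S) = (-2*S)*(2*S) - 1*(-5) = -4*S² + 5 = 5 - 4*S²)
j(a, J) = J*a
j(-3*(-1) + 5, D(1)) + 27*(-1)² = (5 - 4*1²)*(-3*(-1) + 5) + 27*(-1)² = (5 - 4*1)*(3 + 5) + 27*1 = (5 - 4)*8 + 27 = 1*8 + 27 = 8 + 27 = 35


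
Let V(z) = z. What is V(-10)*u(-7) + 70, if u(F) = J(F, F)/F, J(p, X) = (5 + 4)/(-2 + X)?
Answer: 480/7 ≈ 68.571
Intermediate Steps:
J(p, X) = 9/(-2 + X)
u(F) = 9/(F*(-2 + F)) (u(F) = (9/(-2 + F))/F = 9/(F*(-2 + F)))
V(-10)*u(-7) + 70 = -90/((-7)*(-2 - 7)) + 70 = -90*(-1)/(7*(-9)) + 70 = -90*(-1)*(-1)/(7*9) + 70 = -10*⅐ + 70 = -10/7 + 70 = 480/7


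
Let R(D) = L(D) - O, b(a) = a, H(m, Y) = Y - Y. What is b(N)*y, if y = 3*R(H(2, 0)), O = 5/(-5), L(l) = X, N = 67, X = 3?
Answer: 804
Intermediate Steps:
H(m, Y) = 0
L(l) = 3
O = -1 (O = 5*(-⅕) = -1)
R(D) = 4 (R(D) = 3 - 1*(-1) = 3 + 1 = 4)
y = 12 (y = 3*4 = 12)
b(N)*y = 67*12 = 804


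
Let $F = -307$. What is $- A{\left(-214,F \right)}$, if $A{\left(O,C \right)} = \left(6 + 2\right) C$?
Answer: $2456$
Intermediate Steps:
$A{\left(O,C \right)} = 8 C$
$- A{\left(-214,F \right)} = - 8 \left(-307\right) = \left(-1\right) \left(-2456\right) = 2456$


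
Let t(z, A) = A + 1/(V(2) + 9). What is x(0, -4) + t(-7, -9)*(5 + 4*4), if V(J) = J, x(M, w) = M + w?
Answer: -2102/11 ≈ -191.09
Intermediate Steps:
t(z, A) = 1/11 + A (t(z, A) = A + 1/(2 + 9) = A + 1/11 = 1/11 + A)
x(0, -4) + t(-7, -9)*(5 + 4*4) = (0 - 4) + (1/11 - 9)*(5 + 4*4) = -4 - 98*(5 + 16)/11 = -4 - 98/11*21 = -4 - 2058/11 = -2102/11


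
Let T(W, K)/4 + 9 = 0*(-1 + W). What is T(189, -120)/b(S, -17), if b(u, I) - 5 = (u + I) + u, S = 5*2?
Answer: -9/2 ≈ -4.5000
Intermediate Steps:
S = 10
b(u, I) = 5 + I + 2*u (b(u, I) = 5 + ((u + I) + u) = 5 + ((I + u) + u) = 5 + (I + 2*u) = 5 + I + 2*u)
T(W, K) = -36 (T(W, K) = -36 + 4*(0*(-1 + W)) = -36 + 4*0 = -36 + 0 = -36)
T(189, -120)/b(S, -17) = -36/(5 - 17 + 2*10) = -36/(5 - 17 + 20) = -36/8 = -36*⅛ = -9/2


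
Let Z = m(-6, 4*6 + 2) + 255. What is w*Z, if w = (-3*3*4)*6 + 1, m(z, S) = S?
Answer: -60415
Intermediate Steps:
Z = 281 (Z = (4*6 + 2) + 255 = (24 + 2) + 255 = 26 + 255 = 281)
w = -215 (w = -9*4*6 + 1 = -36*6 + 1 = -216 + 1 = -215)
w*Z = -215*281 = -60415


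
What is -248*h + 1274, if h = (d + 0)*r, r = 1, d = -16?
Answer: 5242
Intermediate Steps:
h = -16 (h = (-16 + 0)*1 = -16*1 = -16)
-248*h + 1274 = -248*(-16) + 1274 = 3968 + 1274 = 5242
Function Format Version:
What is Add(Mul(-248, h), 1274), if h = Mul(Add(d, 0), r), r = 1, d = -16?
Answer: 5242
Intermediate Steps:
h = -16 (h = Mul(Add(-16, 0), 1) = Mul(-16, 1) = -16)
Add(Mul(-248, h), 1274) = Add(Mul(-248, -16), 1274) = Add(3968, 1274) = 5242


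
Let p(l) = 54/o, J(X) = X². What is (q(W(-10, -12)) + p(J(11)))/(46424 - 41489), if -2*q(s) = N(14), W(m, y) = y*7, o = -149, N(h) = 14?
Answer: -1097/735315 ≈ -0.0014919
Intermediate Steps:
W(m, y) = 7*y
q(s) = -7 (q(s) = -½*14 = -7)
p(l) = -54/149 (p(l) = 54/(-149) = 54*(-1/149) = -54/149)
(q(W(-10, -12)) + p(J(11)))/(46424 - 41489) = (-7 - 54/149)/(46424 - 41489) = -1097/149/4935 = -1097/149*1/4935 = -1097/735315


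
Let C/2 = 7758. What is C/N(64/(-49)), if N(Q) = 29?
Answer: 15516/29 ≈ 535.03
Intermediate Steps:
C = 15516 (C = 2*7758 = 15516)
C/N(64/(-49)) = 15516/29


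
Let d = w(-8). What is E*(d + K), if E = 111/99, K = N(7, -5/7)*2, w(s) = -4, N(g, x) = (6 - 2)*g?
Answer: 1924/33 ≈ 58.303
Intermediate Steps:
N(g, x) = 4*g
K = 56 (K = (4*7)*2 = 28*2 = 56)
d = -4
E = 37/33 (E = 111*(1/99) = 37/33 ≈ 1.1212)
E*(d + K) = 37*(-4 + 56)/33 = (37/33)*52 = 1924/33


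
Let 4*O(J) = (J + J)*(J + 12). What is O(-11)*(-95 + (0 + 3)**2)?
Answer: 473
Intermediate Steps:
O(J) = J*(12 + J)/2 (O(J) = ((J + J)*(J + 12))/4 = ((2*J)*(12 + J))/4 = (2*J*(12 + J))/4 = J*(12 + J)/2)
O(-11)*(-95 + (0 + 3)**2) = ((1/2)*(-11)*(12 - 11))*(-95 + (0 + 3)**2) = ((1/2)*(-11)*1)*(-95 + 3**2) = -11*(-95 + 9)/2 = -11/2*(-86) = 473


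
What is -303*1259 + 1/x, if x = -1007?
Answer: -384147340/1007 ≈ -3.8148e+5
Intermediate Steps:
-303*1259 + 1/x = -303*1259 + 1/(-1007) = -381477 - 1/1007 = -384147340/1007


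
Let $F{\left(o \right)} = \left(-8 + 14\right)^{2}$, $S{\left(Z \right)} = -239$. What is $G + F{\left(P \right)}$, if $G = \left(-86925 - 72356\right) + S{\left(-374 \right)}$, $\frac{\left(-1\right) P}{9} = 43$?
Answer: $-159484$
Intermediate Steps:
$P = -387$ ($P = \left(-9\right) 43 = -387$)
$G = -159520$ ($G = \left(-86925 - 72356\right) - 239 = -159281 - 239 = -159520$)
$F{\left(o \right)} = 36$ ($F{\left(o \right)} = 6^{2} = 36$)
$G + F{\left(P \right)} = -159520 + 36 = -159484$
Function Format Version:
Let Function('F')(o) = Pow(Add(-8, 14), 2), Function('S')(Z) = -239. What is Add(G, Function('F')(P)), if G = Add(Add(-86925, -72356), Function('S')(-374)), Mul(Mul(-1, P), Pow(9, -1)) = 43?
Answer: -159484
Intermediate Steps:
P = -387 (P = Mul(-9, 43) = -387)
G = -159520 (G = Add(Add(-86925, -72356), -239) = Add(-159281, -239) = -159520)
Function('F')(o) = 36 (Function('F')(o) = Pow(6, 2) = 36)
Add(G, Function('F')(P)) = Add(-159520, 36) = -159484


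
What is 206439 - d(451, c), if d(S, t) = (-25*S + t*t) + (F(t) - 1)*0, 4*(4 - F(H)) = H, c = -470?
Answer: -3186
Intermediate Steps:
F(H) = 4 - H/4
d(S, t) = t**2 - 25*S (d(S, t) = (-25*S + t*t) + ((4 - t/4) - 1)*0 = (-25*S + t**2) + (3 - t/4)*0 = (t**2 - 25*S) + 0 = t**2 - 25*S)
206439 - d(451, c) = 206439 - ((-470)**2 - 25*451) = 206439 - (220900 - 11275) = 206439 - 1*209625 = 206439 - 209625 = -3186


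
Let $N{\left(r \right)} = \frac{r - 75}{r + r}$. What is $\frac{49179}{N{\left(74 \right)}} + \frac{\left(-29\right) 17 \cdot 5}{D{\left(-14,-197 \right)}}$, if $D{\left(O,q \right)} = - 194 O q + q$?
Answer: $- \frac{3895805562043}{535249} \approx -7.2785 \cdot 10^{6}$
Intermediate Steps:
$N{\left(r \right)} = \frac{-75 + r}{2 r}$
$D{\left(O,q \right)} = q - 194 O q$ ($D{\left(O,q \right)} = - 194 O q + q = q - 194 O q$)
$\frac{49179}{N{\left(74 \right)}} + \frac{\left(-29\right) 17 \cdot 5}{D{\left(-14,-197 \right)}} = \frac{49179}{\frac{1}{2} \cdot \frac{1}{74} \left(-75 + 74\right)} + \frac{\left(-29\right) 17 \cdot 5}{\left(-197\right) \left(1 - -2716\right)} = \frac{49179}{\frac{1}{2} \cdot \frac{1}{74} \left(-1\right)} + \frac{\left(-493\right) 5}{\left(-197\right) \left(1 + 2716\right)} = \frac{49179}{- \frac{1}{148}} - \frac{2465}{\left(-197\right) 2717} = 49179 \left(-148\right) - \frac{2465}{-535249} = -7278492 - - \frac{2465}{535249} = -7278492 + \frac{2465}{535249} = - \frac{3895805562043}{535249}$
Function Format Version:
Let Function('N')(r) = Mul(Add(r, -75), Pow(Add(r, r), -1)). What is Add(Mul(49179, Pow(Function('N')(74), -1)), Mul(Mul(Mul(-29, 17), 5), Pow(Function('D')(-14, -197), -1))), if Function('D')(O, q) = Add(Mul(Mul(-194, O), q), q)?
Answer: Rational(-3895805562043, 535249) ≈ -7.2785e+6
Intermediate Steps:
Function('N')(r) = Mul(Rational(1, 2), Pow(r, -1), Add(-75, r)) (Function('N')(r) = Mul(Add(-75, r), Pow(Mul(2, r), -1)) = Mul(Add(-75, r), Mul(Rational(1, 2), Pow(r, -1))) = Mul(Rational(1, 2), Pow(r, -1), Add(-75, r)))
Function('D')(O, q) = Add(q, Mul(-194, O, q)) (Function('D')(O, q) = Add(Mul(-194, O, q), q) = Add(q, Mul(-194, O, q)))
Add(Mul(49179, Pow(Function('N')(74), -1)), Mul(Mul(Mul(-29, 17), 5), Pow(Function('D')(-14, -197), -1))) = Add(Mul(49179, Pow(Mul(Rational(1, 2), Pow(74, -1), Add(-75, 74)), -1)), Mul(Mul(Mul(-29, 17), 5), Pow(Mul(-197, Add(1, Mul(-194, -14))), -1))) = Add(Mul(49179, Pow(Mul(Rational(1, 2), Rational(1, 74), -1), -1)), Mul(Mul(-493, 5), Pow(Mul(-197, Add(1, 2716)), -1))) = Add(Mul(49179, Pow(Rational(-1, 148), -1)), Mul(-2465, Pow(Mul(-197, 2717), -1))) = Add(Mul(49179, -148), Mul(-2465, Pow(-535249, -1))) = Add(-7278492, Mul(-2465, Rational(-1, 535249))) = Add(-7278492, Rational(2465, 535249)) = Rational(-3895805562043, 535249)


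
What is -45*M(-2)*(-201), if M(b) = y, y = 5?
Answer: 45225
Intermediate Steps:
M(b) = 5
-45*M(-2)*(-201) = -45*5*(-201) = -225*(-201) = 45225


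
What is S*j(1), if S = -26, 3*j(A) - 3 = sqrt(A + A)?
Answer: -26 - 26*sqrt(2)/3 ≈ -38.257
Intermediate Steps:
j(A) = 1 + sqrt(2)*sqrt(A)/3 (j(A) = 1 + sqrt(A + A)/3 = 1 + sqrt(2*A)/3 = 1 + (sqrt(2)*sqrt(A))/3 = 1 + sqrt(2)*sqrt(A)/3)
S*j(1) = -26*(1 + sqrt(2)*sqrt(1)/3) = -26*(1 + (1/3)*sqrt(2)*1) = -26*(1 + sqrt(2)/3) = -26 - 26*sqrt(2)/3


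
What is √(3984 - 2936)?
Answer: 2*√262 ≈ 32.373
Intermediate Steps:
√(3984 - 2936) = √1048 = 2*√262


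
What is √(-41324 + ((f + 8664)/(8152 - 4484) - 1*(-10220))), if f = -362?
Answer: I*√2134947610/262 ≈ 176.36*I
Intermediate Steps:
√(-41324 + ((f + 8664)/(8152 - 4484) - 1*(-10220))) = √(-41324 + ((-362 + 8664)/(8152 - 4484) - 1*(-10220))) = √(-41324 + (8302/3668 + 10220)) = √(-41324 + (8302*(1/3668) + 10220)) = √(-41324 + (593/262 + 10220)) = √(-41324 + 2678233/262) = √(-8148655/262) = I*√2134947610/262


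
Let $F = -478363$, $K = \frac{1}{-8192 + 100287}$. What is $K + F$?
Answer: $- \frac{44054840484}{92095} \approx -4.7836 \cdot 10^{5}$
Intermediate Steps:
$K = \frac{1}{92095} \approx 1.0858 \cdot 10^{-5}$
$K + F = \frac{1}{92095} - 478363 = - \frac{44054840484}{92095}$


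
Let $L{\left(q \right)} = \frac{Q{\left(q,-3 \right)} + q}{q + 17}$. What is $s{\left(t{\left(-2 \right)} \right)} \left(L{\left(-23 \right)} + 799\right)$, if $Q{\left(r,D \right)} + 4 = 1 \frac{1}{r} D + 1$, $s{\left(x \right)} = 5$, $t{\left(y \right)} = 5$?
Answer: $\frac{554285}{138} \approx 4016.6$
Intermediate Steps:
$Q{\left(r,D \right)} = -3 + \frac{D}{r}$ ($Q{\left(r,D \right)} = -4 + \left(1 \frac{1}{r} D + 1\right) = -4 + \left(\frac{D}{r} + 1\right) = -4 + \left(1 + \frac{D}{r}\right) = -3 + \frac{D}{r}$)
$L{\left(q \right)} = \frac{-3 + q - \frac{3}{q}}{17 + q}$ ($L{\left(q \right)} = \frac{\left(-3 - \frac{3}{q}\right) + q}{q + 17} = \frac{-3 + q - \frac{3}{q}}{17 + q}$)
$s{\left(t{\left(-2 \right)} \right)} \left(L{\left(-23 \right)} + 799\right) = 5 \left(\frac{-3 - - 23 \left(3 - -23\right)}{\left(-23\right) \left(17 - 23\right)} + 799\right) = 5 \left(- \frac{-3 - - 23 \left(3 + 23\right)}{23 \left(-6\right)} + 799\right) = 5 \left(\left(- \frac{1}{23}\right) \left(- \frac{1}{6}\right) \left(-3 - \left(-23\right) 26\right) + 799\right) = 5 \left(\left(- \frac{1}{23}\right) \left(- \frac{1}{6}\right) \left(-3 + 598\right) + 799\right) = 5 \left(\left(- \frac{1}{23}\right) \left(- \frac{1}{6}\right) 595 + 799\right) = 5 \left(\frac{595}{138} + 799\right) = 5 \cdot \frac{110857}{138} = \frac{554285}{138}$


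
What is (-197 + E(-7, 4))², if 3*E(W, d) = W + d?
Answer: 39204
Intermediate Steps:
E(W, d) = W/3 + d/3 (E(W, d) = (W + d)/3 = W/3 + d/3)
(-197 + E(-7, 4))² = (-197 + ((⅓)*(-7) + (⅓)*4))² = (-197 + (-7/3 + 4/3))² = (-197 - 1)² = (-198)² = 39204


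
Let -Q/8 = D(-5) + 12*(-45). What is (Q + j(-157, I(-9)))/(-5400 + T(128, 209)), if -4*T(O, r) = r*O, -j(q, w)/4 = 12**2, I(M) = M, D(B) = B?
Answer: -473/1511 ≈ -0.31304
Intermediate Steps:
j(q, w) = -576 (j(q, w) = -4*12**2 = -4*144 = -576)
T(O, r) = -O*r/4 (T(O, r) = -r*O/4 = -O*r/4)
Q = 4360 (Q = -8*(-5 + 12*(-45)) = -8*(-5 - 540) = -8*(-545) = 4360)
(Q + j(-157, I(-9)))/(-5400 + T(128, 209)) = (4360 - 576)/(-5400 - 1/4*128*209) = 3784/(-5400 - 6688) = 3784/(-12088) = 3784*(-1/12088) = -473/1511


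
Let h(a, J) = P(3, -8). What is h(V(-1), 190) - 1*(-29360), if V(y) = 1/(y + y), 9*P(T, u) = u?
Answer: 264232/9 ≈ 29359.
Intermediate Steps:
P(T, u) = u/9
V(y) = 1/(2*y)
h(a, J) = -8/9 (h(a, J) = (⅑)*(-8) = -8/9)
h(V(-1), 190) - 1*(-29360) = -8/9 - 1*(-29360) = -8/9 + 29360 = 264232/9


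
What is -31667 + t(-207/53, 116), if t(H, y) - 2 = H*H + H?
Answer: -88915107/2809 ≈ -31654.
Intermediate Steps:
t(H, y) = 2 + H + H**2 (t(H, y) = 2 + (H*H + H) = 2 + (H**2 + H) = 2 + (H + H**2) = 2 + H + H**2)
-31667 + t(-207/53, 116) = -31667 + (2 - 207/53 + (-207/53)**2) = -31667 + (2 - 207/53 + 42849/2809) = -31667 + 37496/2809 = -88915107/2809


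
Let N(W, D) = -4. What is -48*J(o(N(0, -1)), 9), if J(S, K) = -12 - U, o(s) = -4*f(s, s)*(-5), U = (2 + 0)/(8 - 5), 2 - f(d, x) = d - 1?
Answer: 608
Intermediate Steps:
f(d, x) = 3 - d (f(d, x) = 2 - (d - 1) = 2 - (-1 + d) = 2 + (1 - d) = 3 - d)
U = ⅔ (U = 2/3 = 2*(⅓) = ⅔ ≈ 0.66667)
o(s) = 60 - 20*s (o(s) = -4*(3 - s)*(-5) = (-12 + 4*s)*(-5) = 60 - 20*s)
J(S, K) = -38/3 (J(S, K) = -12 - 1*⅔ = -12 - ⅔ = -38/3)
-48*J(o(N(0, -1)), 9) = -48*(-38/3) = 608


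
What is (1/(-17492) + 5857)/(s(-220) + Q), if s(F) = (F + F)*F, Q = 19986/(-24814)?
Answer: 1271105127701/21007675221644 ≈ 0.060507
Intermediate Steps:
Q = -9993/12407 (Q = 19986*(-1/24814) = -9993/12407 ≈ -0.80543)
s(F) = 2*F**2 (s(F) = (2*F)*F = 2*F**2)
(1/(-17492) + 5857)/(s(-220) + Q) = (1/(-17492) + 5857)/(2*(-220)**2 - 9993/12407) = (-1/17492 + 5857)/(2*48400 - 9993/12407) = 102450643/(17492*(96800 - 9993/12407)) = 102450643/(17492*(1200987607/12407)) = (102450643/17492)*(12407/1200987607) = 1271105127701/21007675221644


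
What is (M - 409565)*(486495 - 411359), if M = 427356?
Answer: 1336744576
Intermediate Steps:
(M - 409565)*(486495 - 411359) = (427356 - 409565)*(486495 - 411359) = 17791*75136 = 1336744576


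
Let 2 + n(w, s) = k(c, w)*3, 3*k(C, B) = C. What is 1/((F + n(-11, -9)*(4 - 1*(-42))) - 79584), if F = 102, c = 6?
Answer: -1/79298 ≈ -1.2611e-5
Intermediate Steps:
k(C, B) = C/3
n(w, s) = 4 (n(w, s) = -2 + ((⅓)*6)*3 = -2 + 2*3 = -2 + 6 = 4)
1/((F + n(-11, -9)*(4 - 1*(-42))) - 79584) = 1/((102 + 4*(4 - 1*(-42))) - 79584) = 1/((102 + 4*(4 + 42)) - 79584) = 1/((102 + 4*46) - 79584) = 1/((102 + 184) - 79584) = 1/(286 - 79584) = 1/(-79298) = -1/79298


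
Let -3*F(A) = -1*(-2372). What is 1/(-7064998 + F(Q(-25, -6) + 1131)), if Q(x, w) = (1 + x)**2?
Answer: -3/21197366 ≈ -1.4153e-7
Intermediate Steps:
F(A) = -2372/3 (F(A) = -(-1)*(-2372)/3 = -1/3*2372 = -2372/3)
1/(-7064998 + F(Q(-25, -6) + 1131)) = 1/(-7064998 - 2372/3) = 1/(-21197366/3) = -3/21197366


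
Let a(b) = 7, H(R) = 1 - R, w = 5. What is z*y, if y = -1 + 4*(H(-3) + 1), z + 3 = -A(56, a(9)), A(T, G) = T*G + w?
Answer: -7600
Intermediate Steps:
A(T, G) = 5 + G*T (A(T, G) = T*G + 5 = G*T + 5 = 5 + G*T)
z = -400 (z = -3 - (5 + 7*56) = -3 - (5 + 392) = -3 - 1*397 = -3 - 397 = -400)
y = 19 (y = -1 + 4*((1 - 1*(-3)) + 1) = -1 + 4*((1 + 3) + 1) = -1 + 4*(4 + 1) = -1 + 4*5 = -1 + 20 = 19)
z*y = -400*19 = -7600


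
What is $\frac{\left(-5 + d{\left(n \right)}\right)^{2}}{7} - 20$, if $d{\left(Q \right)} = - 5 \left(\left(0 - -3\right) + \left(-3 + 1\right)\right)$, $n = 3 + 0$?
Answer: $- \frac{40}{7} \approx -5.7143$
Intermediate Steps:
$n = 3$
$d{\left(Q \right)} = -5$ ($d{\left(Q \right)} = - 5 \left(\left(0 + 3\right) - 2\right) = - 5 \left(3 - 2\right) = \left(-5\right) 1 = -5$)
$\frac{\left(-5 + d{\left(n \right)}\right)^{2}}{7} - 20 = \frac{\left(-5 - 5\right)^{2}}{7} - 20 = \left(-10\right)^{2} \cdot \frac{1}{7} - 20 = 100 \cdot \frac{1}{7} - 20 = \frac{100}{7} - 20 = - \frac{40}{7}$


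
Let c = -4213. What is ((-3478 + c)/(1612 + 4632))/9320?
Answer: -7691/58194080 ≈ -0.00013216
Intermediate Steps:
((-3478 + c)/(1612 + 4632))/9320 = ((-3478 - 4213)/(1612 + 4632))/9320 = -7691/6244*(1/9320) = -7691*1/6244*(1/9320) = -7691/6244*1/9320 = -7691/58194080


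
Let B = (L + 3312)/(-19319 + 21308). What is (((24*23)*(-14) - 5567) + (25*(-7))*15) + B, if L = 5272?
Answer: -31656296/1989 ≈ -15916.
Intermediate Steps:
B = 8584/1989 (B = (5272 + 3312)/(-19319 + 21308) = 8584/1989 ≈ 4.3157)
(((24*23)*(-14) - 5567) + (25*(-7))*15) + B = (((24*23)*(-14) - 5567) + (25*(-7))*15) + 8584/1989 = ((552*(-14) - 5567) - 175*15) + 8584/1989 = ((-7728 - 5567) - 2625) + 8584/1989 = (-13295 - 2625) + 8584/1989 = -15920 + 8584/1989 = -31656296/1989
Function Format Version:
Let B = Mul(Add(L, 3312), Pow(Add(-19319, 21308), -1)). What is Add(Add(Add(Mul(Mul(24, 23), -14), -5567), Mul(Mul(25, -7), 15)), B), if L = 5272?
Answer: Rational(-31656296, 1989) ≈ -15916.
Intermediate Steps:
B = Rational(8584, 1989) (B = Mul(Add(5272, 3312), Pow(Add(-19319, 21308), -1)) = Mul(8584, Pow(1989, -1)) = Mul(8584, Rational(1, 1989)) = Rational(8584, 1989) ≈ 4.3157)
Add(Add(Add(Mul(Mul(24, 23), -14), -5567), Mul(Mul(25, -7), 15)), B) = Add(Add(Add(Mul(Mul(24, 23), -14), -5567), Mul(Mul(25, -7), 15)), Rational(8584, 1989)) = Add(Add(Add(Mul(552, -14), -5567), Mul(-175, 15)), Rational(8584, 1989)) = Add(Add(Add(-7728, -5567), -2625), Rational(8584, 1989)) = Add(Add(-13295, -2625), Rational(8584, 1989)) = Add(-15920, Rational(8584, 1989)) = Rational(-31656296, 1989)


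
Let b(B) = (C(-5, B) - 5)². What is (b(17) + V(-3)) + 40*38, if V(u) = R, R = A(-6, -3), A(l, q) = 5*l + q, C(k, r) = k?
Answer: 1587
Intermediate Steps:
A(l, q) = q + 5*l
R = -33 (R = -3 + 5*(-6) = -3 - 30 = -33)
b(B) = 100 (b(B) = (-5 - 5)² = (-10)² = 100)
V(u) = -33
(b(17) + V(-3)) + 40*38 = (100 - 33) + 40*38 = 67 + 1520 = 1587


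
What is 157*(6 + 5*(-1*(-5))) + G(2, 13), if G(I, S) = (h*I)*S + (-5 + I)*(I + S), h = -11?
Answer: 4536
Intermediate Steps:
G(I, S) = (-5 + I)*(I + S) - 11*I*S (G(I, S) = (-11*I)*S + (-5 + I)*(I + S) = -11*I*S + (-5 + I)*(I + S) = (-5 + I)*(I + S) - 11*I*S)
157*(6 + 5*(-1*(-5))) + G(2, 13) = 157*(6 + 5*(-1*(-5))) + (2² - 5*2 - 5*13 - 10*2*13) = 157*(6 + 5*5) + (4 - 10 - 65 - 260) = 157*(6 + 25) - 331 = 157*31 - 331 = 4867 - 331 = 4536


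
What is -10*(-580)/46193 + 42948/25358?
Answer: 1065486682/585681047 ≈ 1.8192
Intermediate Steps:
-10*(-580)/46193 + 42948/25358 = 5800*(1/46193) + 42948*(1/25358) = 5800/46193 + 21474/12679 = 1065486682/585681047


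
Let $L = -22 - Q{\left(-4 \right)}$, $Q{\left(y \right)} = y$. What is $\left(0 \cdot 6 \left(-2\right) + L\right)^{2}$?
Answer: $324$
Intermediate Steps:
$L = -18$ ($L = -22 - -4 = -22 + 4 = -18$)
$\left(0 \cdot 6 \left(-2\right) + L\right)^{2} = \left(0 \cdot 6 \left(-2\right) - 18\right)^{2} = \left(0 \left(-12\right) - 18\right)^{2} = \left(0 - 18\right)^{2} = \left(-18\right)^{2} = 324$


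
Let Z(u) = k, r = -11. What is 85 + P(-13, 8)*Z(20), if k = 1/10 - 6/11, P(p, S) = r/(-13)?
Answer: 11001/130 ≈ 84.623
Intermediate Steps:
P(p, S) = 11/13 (P(p, S) = -11/(-13) = -11*(-1/13) = 11/13)
k = -49/110 (k = 1*(⅒) - 6*1/11 = ⅒ - 6/11 = -49/110 ≈ -0.44545)
Z(u) = -49/110
85 + P(-13, 8)*Z(20) = 85 + (11/13)*(-49/110) = 85 - 49/130 = 11001/130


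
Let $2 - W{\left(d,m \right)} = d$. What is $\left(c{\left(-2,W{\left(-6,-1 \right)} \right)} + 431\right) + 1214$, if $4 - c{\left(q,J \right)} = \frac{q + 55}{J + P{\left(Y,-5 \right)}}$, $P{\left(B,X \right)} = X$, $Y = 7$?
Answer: $\frac{4894}{3} \approx 1631.3$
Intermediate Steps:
$W{\left(d,m \right)} = 2 - d$
$c{\left(q,J \right)} = 4 - \frac{55 + q}{-5 + J}$ ($c{\left(q,J \right)} = 4 - \frac{q + 55}{J - 5} = 4 - \frac{55 + q}{-5 + J}$)
$\left(c{\left(-2,W{\left(-6,-1 \right)} \right)} + 431\right) + 1214 = \left(\frac{-75 - -2 + 4 \left(2 - -6\right)}{-5 + \left(2 - -6\right)} + 431\right) + 1214 = \left(\frac{-75 + 2 + 4 \left(2 + 6\right)}{-5 + \left(2 + 6\right)} + 431\right) + 1214 = \left(\frac{-75 + 2 + 4 \cdot 8}{-5 + 8} + 431\right) + 1214 = \left(\frac{-75 + 2 + 32}{3} + 431\right) + 1214 = \left(\frac{1}{3} \left(-41\right) + 431\right) + 1214 = \left(- \frac{41}{3} + 431\right) + 1214 = \frac{1252}{3} + 1214 = \frac{4894}{3}$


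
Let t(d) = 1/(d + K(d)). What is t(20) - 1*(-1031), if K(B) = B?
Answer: 41241/40 ≈ 1031.0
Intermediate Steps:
t(d) = 1/(2*d) (t(d) = 1/(d + d) = 1/(2*d))
t(20) - 1*(-1031) = (½)/20 - 1*(-1031) = (½)*(1/20) + 1031 = 1/40 + 1031 = 41241/40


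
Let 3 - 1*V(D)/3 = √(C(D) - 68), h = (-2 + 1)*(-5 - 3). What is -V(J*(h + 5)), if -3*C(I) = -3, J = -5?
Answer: -9 + 3*I*√67 ≈ -9.0 + 24.556*I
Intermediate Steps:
C(I) = 1 (C(I) = -⅓*(-3) = 1)
h = 8 (h = -1*(-8) = 8)
V(D) = 9 - 3*I*√67 (V(D) = 9 - 3*√(1 - 68) = 9 - 3*I*√67)
-V(J*(h + 5)) = -(9 - 3*I*√67) = -9 + 3*I*√67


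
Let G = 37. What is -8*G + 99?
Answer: -197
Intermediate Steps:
-8*G + 99 = -8*37 + 99 = -296 + 99 = -197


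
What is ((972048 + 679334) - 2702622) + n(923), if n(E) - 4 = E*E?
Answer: -199307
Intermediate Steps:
n(E) = 4 + E² (n(E) = 4 + E*E = 4 + E²)
((972048 + 679334) - 2702622) + n(923) = ((972048 + 679334) - 2702622) + (4 + 923²) = (1651382 - 2702622) + (4 + 851929) = -1051240 + 851933 = -199307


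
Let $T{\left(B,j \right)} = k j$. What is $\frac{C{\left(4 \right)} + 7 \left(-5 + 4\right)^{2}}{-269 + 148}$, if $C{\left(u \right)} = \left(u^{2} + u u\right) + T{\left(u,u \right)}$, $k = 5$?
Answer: $- \frac{59}{121} \approx -0.4876$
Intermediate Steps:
$T{\left(B,j \right)} = 5 j$
$C{\left(u \right)} = 2 u^{2} + 5 u$ ($C{\left(u \right)} = \left(u^{2} + u u\right) + 5 u = \left(u^{2} + u^{2}\right) + 5 u = 2 u^{2} + 5 u$)
$\frac{C{\left(4 \right)} + 7 \left(-5 + 4\right)^{2}}{-269 + 148} = \frac{4 \left(5 + 2 \cdot 4\right) + 7 \left(-5 + 4\right)^{2}}{-269 + 148} = \frac{4 \left(5 + 8\right) + 7 \left(-1\right)^{2}}{-121} = \left(4 \cdot 13 + 7 \cdot 1\right) \left(- \frac{1}{121}\right) = \left(52 + 7\right) \left(- \frac{1}{121}\right) = 59 \left(- \frac{1}{121}\right) = - \frac{59}{121}$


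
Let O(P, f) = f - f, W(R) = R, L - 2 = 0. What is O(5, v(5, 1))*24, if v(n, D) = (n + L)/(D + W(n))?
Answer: 0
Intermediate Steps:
L = 2 (L = 2 + 0 = 2)
v(n, D) = (2 + n)/(D + n) (v(n, D) = (n + 2)/(D + n) = (2 + n)/(D + n))
O(P, f) = 0
O(5, v(5, 1))*24 = 0*24 = 0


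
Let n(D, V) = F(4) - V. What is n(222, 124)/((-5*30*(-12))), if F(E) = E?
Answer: -1/15 ≈ -0.066667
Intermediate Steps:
n(D, V) = 4 - V
n(222, 124)/((-5*30*(-12))) = (4 - 1*124)/((-5*30*(-12))) = (4 - 124)/((-150*(-12))) = -120/1800 = -120*1/1800 = -1/15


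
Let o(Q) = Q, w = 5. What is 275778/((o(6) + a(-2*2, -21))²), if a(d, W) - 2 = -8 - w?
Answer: 275778/25 ≈ 11031.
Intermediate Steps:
a(d, W) = -11 (a(d, W) = 2 + (-8 - 1*5) = 2 + (-8 - 5) = 2 - 13 = -11)
275778/((o(6) + a(-2*2, -21))²) = 275778/((6 - 11)²) = 275778/((-5)²) = 275778/25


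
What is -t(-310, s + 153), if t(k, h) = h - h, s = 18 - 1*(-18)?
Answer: 0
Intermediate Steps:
s = 36 (s = 18 + 18 = 36)
t(k, h) = 0
-t(-310, s + 153) = -1*0 = 0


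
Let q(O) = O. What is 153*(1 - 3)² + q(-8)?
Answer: 604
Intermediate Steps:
153*(1 - 3)² + q(-8) = 153*(1 - 3)² - 8 = 153*(-2)² - 8 = 153*4 - 8 = 612 - 8 = 604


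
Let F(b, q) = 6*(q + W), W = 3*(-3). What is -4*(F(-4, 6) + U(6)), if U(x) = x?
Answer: 48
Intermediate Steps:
W = -9
F(b, q) = -54 + 6*q (F(b, q) = 6*(q - 9) = 6*(-9 + q) = -54 + 6*q)
-4*(F(-4, 6) + U(6)) = -4*((-54 + 6*6) + 6) = -4*((-54 + 36) + 6) = -4*(-18 + 6) = -4*(-12) = 48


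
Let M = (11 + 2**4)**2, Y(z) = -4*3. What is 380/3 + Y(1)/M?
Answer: 30776/243 ≈ 126.65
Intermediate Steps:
Y(z) = -12
M = 729 (M = (11 + 16)**2 = 27**2 = 729)
380/3 + Y(1)/M = 380/3 - 12/729 = 380*(1/3) - 12*1/729 = 380/3 - 4/243 = 30776/243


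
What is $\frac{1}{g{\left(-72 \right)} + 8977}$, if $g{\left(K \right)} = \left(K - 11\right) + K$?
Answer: $\frac{1}{8822} \approx 0.00011335$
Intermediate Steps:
$g{\left(K \right)} = -11 + 2 K$ ($g{\left(K \right)} = \left(-11 + K\right) + K = -11 + 2 K$)
$\frac{1}{g{\left(-72 \right)} + 8977} = \frac{1}{\left(-11 + 2 \left(-72\right)\right) + 8977} = \frac{1}{\left(-11 - 144\right) + 8977} = \frac{1}{-155 + 8977} = \frac{1}{8822}$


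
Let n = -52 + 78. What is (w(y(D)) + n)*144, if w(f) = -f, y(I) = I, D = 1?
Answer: 3600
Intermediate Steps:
n = 26
(w(y(D)) + n)*144 = (-1*1 + 26)*144 = (-1 + 26)*144 = 25*144 = 3600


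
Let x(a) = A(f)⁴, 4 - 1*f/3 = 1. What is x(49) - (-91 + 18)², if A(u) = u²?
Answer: 43041392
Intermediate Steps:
f = 9 (f = 12 - 3*1 = 12 - 3 = 9)
x(a) = 43046721 (x(a) = (9²)⁴ = 81⁴ = 43046721)
x(49) - (-91 + 18)² = 43046721 - (-91 + 18)² = 43046721 - 1*(-73)² = 43046721 - 1*5329 = 43046721 - 5329 = 43041392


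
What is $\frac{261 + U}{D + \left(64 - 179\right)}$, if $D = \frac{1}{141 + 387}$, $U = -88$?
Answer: $- \frac{91344}{60719} \approx -1.5044$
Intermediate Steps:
$D = \frac{1}{528} \approx 0.0018939$
$\frac{261 + U}{D + \left(64 - 179\right)} = \frac{261 - 88}{\frac{1}{528} + \left(64 - 179\right)} = \frac{173}{\frac{1}{528} - 115} = \frac{173}{- \frac{60719}{528}} = 173 \left(- \frac{528}{60719}\right) = - \frac{91344}{60719}$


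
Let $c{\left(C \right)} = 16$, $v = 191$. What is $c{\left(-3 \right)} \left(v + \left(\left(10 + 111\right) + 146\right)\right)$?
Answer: $7328$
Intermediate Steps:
$c{\left(-3 \right)} \left(v + \left(\left(10 + 111\right) + 146\right)\right) = 16 \left(191 + \left(\left(10 + 111\right) + 146\right)\right) = 16 \left(191 + \left(121 + 146\right)\right) = 16 \left(191 + 267\right) = 16 \cdot 458 = 7328$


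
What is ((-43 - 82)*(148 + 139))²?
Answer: 1287015625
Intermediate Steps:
((-43 - 82)*(148 + 139))² = (-125*287)² = (-35875)² = 1287015625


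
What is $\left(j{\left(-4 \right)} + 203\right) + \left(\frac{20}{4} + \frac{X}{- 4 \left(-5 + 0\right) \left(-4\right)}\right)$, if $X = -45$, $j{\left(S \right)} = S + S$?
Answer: $\frac{3209}{16} \approx 200.56$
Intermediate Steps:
$j{\left(S \right)} = 2 S$
$\left(j{\left(-4 \right)} + 203\right) + \left(\frac{20}{4} + \frac{X}{- 4 \left(-5 + 0\right) \left(-4\right)}\right) = \left(2 \left(-4\right) + 203\right) + \left(\frac{20}{4} - \frac{45}{- 4 \left(-5 + 0\right) \left(-4\right)}\right) = \left(-8 + 203\right) + \left(20 \cdot \frac{1}{4} - \frac{45}{\left(-4\right) \left(-5\right) \left(-4\right)}\right) = 195 + \left(5 - \frac{45}{20 \left(-4\right)}\right) = 195 + \left(5 - \frac{45}{-80}\right) = 195 + \left(5 - - \frac{9}{16}\right) = 195 + \left(5 + \frac{9}{16}\right) = 195 + \frac{89}{16} = \frac{3209}{16}$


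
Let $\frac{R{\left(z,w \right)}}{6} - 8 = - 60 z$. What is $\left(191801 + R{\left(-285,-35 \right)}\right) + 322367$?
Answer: $616816$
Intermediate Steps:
$R{\left(z,w \right)} = 48 - 360 z$ ($R{\left(z,w \right)} = 48 + 6 \left(- 60 z\right) = 48 - 360 z$)
$\left(191801 + R{\left(-285,-35 \right)}\right) + 322367 = \left(191801 + \left(48 - -102600\right)\right) + 322367 = \left(191801 + \left(48 + 102600\right)\right) + 322367 = \left(191801 + 102648\right) + 322367 = 294449 + 322367 = 616816$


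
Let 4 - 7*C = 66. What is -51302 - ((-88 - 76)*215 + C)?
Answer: -112232/7 ≈ -16033.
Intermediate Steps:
C = -62/7 (C = 4/7 - ⅐*66 = 4/7 - 66/7 = -62/7 ≈ -8.8571)
-51302 - ((-88 - 76)*215 + C) = -51302 - ((-88 - 76)*215 - 62/7) = -51302 - (-164*215 - 62/7) = -51302 - (-35260 - 62/7) = -51302 - 1*(-246882/7) = -51302 + 246882/7 = -112232/7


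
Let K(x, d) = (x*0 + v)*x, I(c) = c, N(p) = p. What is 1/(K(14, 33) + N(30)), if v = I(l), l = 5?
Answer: 1/100 ≈ 0.010000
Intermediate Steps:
v = 5
K(x, d) = 5*x (K(x, d) = (x*0 + 5)*x = (0 + 5)*x = 5*x)
1/(K(14, 33) + N(30)) = 1/(5*14 + 30) = 1/(70 + 30) = 1/100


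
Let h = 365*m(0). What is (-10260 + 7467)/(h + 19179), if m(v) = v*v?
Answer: -931/6393 ≈ -0.14563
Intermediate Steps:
m(v) = v²
h = 0 (h = 365*0² = 365*0 = 0)
(-10260 + 7467)/(h + 19179) = (-10260 + 7467)/(0 + 19179) = -2793/19179 = -2793*1/19179 = -931/6393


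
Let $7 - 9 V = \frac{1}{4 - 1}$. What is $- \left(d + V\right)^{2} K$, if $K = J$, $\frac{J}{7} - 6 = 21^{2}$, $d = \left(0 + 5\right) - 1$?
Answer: $- \frac{17088512}{243} \approx -70323.0$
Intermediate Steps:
$d = 4$ ($d = 5 - 1 = 4$)
$V = \frac{20}{27}$ ($V = \frac{7}{9} - \frac{1}{9 \left(4 - 1\right)} = \frac{7}{9} - \frac{1}{9 \cdot 3} = \frac{7}{9} - \frac{1}{27} = \frac{20}{27} \approx 0.74074$)
$J = 3129$ ($J = 42 + 7 \cdot 21^{2} = 42 + 7 \cdot 441 = 42 + 3087 = 3129$)
$K = 3129$
$- \left(d + V\right)^{2} K = - \left(4 + \frac{20}{27}\right)^{2} \cdot 3129 = - \left(\frac{128}{27}\right)^{2} \cdot 3129 = \left(-1\right) \frac{16384}{729} \cdot 3129 = \left(- \frac{16384}{729}\right) 3129 = - \frac{17088512}{243}$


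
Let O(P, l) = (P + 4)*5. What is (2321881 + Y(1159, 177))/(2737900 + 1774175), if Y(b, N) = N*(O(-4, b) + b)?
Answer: 2527024/4512075 ≈ 0.56006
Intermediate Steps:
O(P, l) = 20 + 5*P (O(P, l) = (4 + P)*5 = 20 + 5*P)
Y(b, N) = N*b (Y(b, N) = N*((20 + 5*(-4)) + b) = N*((20 - 20) + b) = N*(0 + b) = N*b)
(2321881 + Y(1159, 177))/(2737900 + 1774175) = (2321881 + 177*1159)/(2737900 + 1774175) = (2321881 + 205143)/4512075 = 2527024*(1/4512075) = 2527024/4512075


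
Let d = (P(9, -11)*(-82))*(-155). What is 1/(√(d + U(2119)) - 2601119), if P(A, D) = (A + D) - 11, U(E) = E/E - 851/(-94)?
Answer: -244505186/635987100433809 - 5*I*√58395338/635987100433809 ≈ -3.8445e-7 - 6.0077e-11*I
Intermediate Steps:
U(E) = 945/94 (U(E) = 1 - 851*(-1/94) = 1 + 851/94 = 945/94)
P(A, D) = -11 + A + D
d = -165230 (d = ((-11 + 9 - 11)*(-82))*(-155) = -13*(-82)*(-155) = 1066*(-155) = -165230)
1/(√(d + U(2119)) - 2601119) = 1/(√(-165230 + 945/94) - 2601119) = 1/(√(-15530675/94) - 2601119) = 1/(5*I*√58395338/94 - 2601119) = 1/(-2601119 + 5*I*√58395338/94)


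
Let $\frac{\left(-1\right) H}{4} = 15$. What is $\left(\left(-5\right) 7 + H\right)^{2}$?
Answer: $9025$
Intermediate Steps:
$H = -60$ ($H = \left(-4\right) 15 = -60$)
$\left(\left(-5\right) 7 + H\right)^{2} = \left(\left(-5\right) 7 - 60\right)^{2} = \left(-35 - 60\right)^{2} = \left(-95\right)^{2} = 9025$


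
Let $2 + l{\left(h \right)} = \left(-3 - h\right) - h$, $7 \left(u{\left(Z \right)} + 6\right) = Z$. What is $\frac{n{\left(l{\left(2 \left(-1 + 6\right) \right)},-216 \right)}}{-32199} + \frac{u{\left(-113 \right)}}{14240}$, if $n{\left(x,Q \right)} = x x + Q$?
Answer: $- \frac{9151993}{641919264} \approx -0.014257$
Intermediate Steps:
$u{\left(Z \right)} = -6 + \frac{Z}{7}$
$l{\left(h \right)} = -5 - 2 h$ ($l{\left(h \right)} = -2 - \left(3 + 2 h\right) = -5 - 2 h$)
$n{\left(x,Q \right)} = Q + x^{2}$ ($n{\left(x,Q \right)} = x^{2} + Q = Q + x^{2}$)
$\frac{n{\left(l{\left(2 \left(-1 + 6\right) \right)},-216 \right)}}{-32199} + \frac{u{\left(-113 \right)}}{14240} = \frac{-216 + \left(-5 - 2 \cdot 2 \left(-1 + 6\right)\right)^{2}}{-32199} + \frac{-6 + \frac{1}{7} \left(-113\right)}{14240} = \left(-216 + \left(-5 - 2 \cdot 2 \cdot 5\right)^{2}\right) \left(- \frac{1}{32199}\right) + \left(-6 - \frac{113}{7}\right) \frac{1}{14240} = \left(-216 + \left(-5 - 20\right)^{2}\right) \left(- \frac{1}{32199}\right) - \frac{31}{19936} = \left(-216 + \left(-25\right)^{2}\right) \left(- \frac{1}{32199}\right) - \frac{31}{19936} = \left(-216 + 625\right) \left(- \frac{1}{32199}\right) - \frac{31}{19936} = 409 \left(- \frac{1}{32199}\right) - \frac{31}{19936} = - \frac{409}{32199} - \frac{31}{19936} = - \frac{9151993}{641919264}$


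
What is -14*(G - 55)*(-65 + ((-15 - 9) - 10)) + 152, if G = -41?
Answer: -132904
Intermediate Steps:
-14*(G - 55)*(-65 + ((-15 - 9) - 10)) + 152 = -14*(-41 - 55)*(-65 + ((-15 - 9) - 10)) + 152 = -(-1344)*(-65 + (-24 - 10)) + 152 = -(-1344)*(-65 - 34) + 152 = -(-1344)*(-99) + 152 = -14*9504 + 152 = -133056 + 152 = -132904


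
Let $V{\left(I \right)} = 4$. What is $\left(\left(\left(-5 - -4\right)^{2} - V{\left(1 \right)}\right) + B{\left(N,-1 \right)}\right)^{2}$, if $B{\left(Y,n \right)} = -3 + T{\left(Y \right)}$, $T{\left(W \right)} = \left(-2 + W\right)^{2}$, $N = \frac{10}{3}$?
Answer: $\frac{1444}{81} \approx 17.827$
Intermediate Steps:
$N = \frac{10}{3}$ ($N = 10 \cdot \frac{1}{3} = \frac{10}{3} \approx 3.3333$)
$B{\left(Y,n \right)} = -3 + \left(-2 + Y\right)^{2}$
$\left(\left(\left(-5 - -4\right)^{2} - V{\left(1 \right)}\right) + B{\left(N,-1 \right)}\right)^{2} = \left(\left(\left(-5 - -4\right)^{2} - 4\right) - \left(3 - \left(-2 + \frac{10}{3}\right)^{2}\right)\right)^{2} = \left(\left(\left(-5 + 4\right)^{2} - 4\right) - \left(3 - \left(\frac{4}{3}\right)^{2}\right)\right)^{2} = \left(\left(\left(-1\right)^{2} - 4\right) + \left(-3 + \frac{16}{9}\right)\right)^{2} = \left(\left(1 - 4\right) - \frac{11}{9}\right)^{2} = \left(-3 - \frac{11}{9}\right)^{2} = \left(- \frac{38}{9}\right)^{2} = \frac{1444}{81}$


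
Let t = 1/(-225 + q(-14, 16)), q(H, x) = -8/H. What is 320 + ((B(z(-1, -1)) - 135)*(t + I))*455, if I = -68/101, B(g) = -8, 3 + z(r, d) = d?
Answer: 7047539495/158671 ≈ 44416.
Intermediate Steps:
z(r, d) = -3 + d
I = -68/101 (I = -68*1/101 = -68/101 ≈ -0.67327)
t = -7/1571 (t = 1/(-225 - 8/(-14)) = 1/(-225 - 8*(-1/14)) = 1/(-225 + 4/7) = 1/(-1571/7) = -7/1571 ≈ -0.0044558)
320 + ((B(z(-1, -1)) - 135)*(t + I))*455 = 320 + ((-8 - 135)*(-7/1571 - 68/101))*455 = 320 - 143*(-107535/158671)*455 = 320 + (15377505/158671)*455 = 320 + 6996764775/158671 = 7047539495/158671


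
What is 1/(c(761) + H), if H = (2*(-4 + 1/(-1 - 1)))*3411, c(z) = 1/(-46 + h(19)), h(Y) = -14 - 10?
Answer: -70/2148931 ≈ -3.2574e-5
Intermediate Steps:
h(Y) = -24
c(z) = -1/70 (c(z) = 1/(-46 - 24) = 1/(-70) = -1/70)
H = -30699 (H = (2*(-4 + 1/(-2)))*3411 = (2*(-4 - ½))*3411 = (2*(-9/2))*3411 = -9*3411 = -30699)
1/(c(761) + H) = 1/(-1/70 - 30699) = 1/(-2148931/70) = -70/2148931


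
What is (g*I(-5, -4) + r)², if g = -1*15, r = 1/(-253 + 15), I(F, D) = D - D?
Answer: 1/56644 ≈ 1.7654e-5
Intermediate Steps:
I(F, D) = 0
r = -1/238 (r = 1/(-238) = -1/238 ≈ -0.0042017)
g = -15
(g*I(-5, -4) + r)² = (-15*0 - 1/238)² = (0 - 1/238)² = (-1/238)² = 1/56644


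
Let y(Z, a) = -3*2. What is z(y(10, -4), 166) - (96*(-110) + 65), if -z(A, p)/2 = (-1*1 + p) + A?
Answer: 10177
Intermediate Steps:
y(Z, a) = -6
z(A, p) = 2 - 2*A - 2*p (z(A, p) = -2*((-1*1 + p) + A) = -2*((-1 + p) + A) = -2*(-1 + A + p) = 2 - 2*A - 2*p)
z(y(10, -4), 166) - (96*(-110) + 65) = (2 - 2*(-6) - 2*166) - (96*(-110) + 65) = (2 + 12 - 332) - (-10560 + 65) = -318 - 1*(-10495) = -318 + 10495 = 10177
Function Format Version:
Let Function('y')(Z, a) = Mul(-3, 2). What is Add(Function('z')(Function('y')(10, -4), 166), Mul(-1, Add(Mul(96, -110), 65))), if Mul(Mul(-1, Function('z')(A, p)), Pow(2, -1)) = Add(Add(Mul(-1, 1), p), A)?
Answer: 10177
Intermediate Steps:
Function('y')(Z, a) = -6
Function('z')(A, p) = Add(2, Mul(-2, A), Mul(-2, p)) (Function('z')(A, p) = Mul(-2, Add(Add(Mul(-1, 1), p), A)) = Mul(-2, Add(Add(-1, p), A)) = Mul(-2, Add(-1, A, p)) = Add(2, Mul(-2, A), Mul(-2, p)))
Add(Function('z')(Function('y')(10, -4), 166), Mul(-1, Add(Mul(96, -110), 65))) = Add(Add(2, Mul(-2, -6), Mul(-2, 166)), Mul(-1, Add(Mul(96, -110), 65))) = Add(Add(2, 12, -332), Mul(-1, Add(-10560, 65))) = Add(-318, Mul(-1, -10495)) = Add(-318, 10495) = 10177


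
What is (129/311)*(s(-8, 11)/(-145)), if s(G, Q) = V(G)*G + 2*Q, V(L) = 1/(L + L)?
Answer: -1161/18038 ≈ -0.064364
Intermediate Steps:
V(L) = 1/(2*L)
s(G, Q) = 1/2 + 2*Q (s(G, Q) = (1/(2*G))*G + 2*Q = 1/2 + 2*Q)
(129/311)*(s(-8, 11)/(-145)) = (129/311)*((1/2 + 2*11)/(-145)) = (129*(1/311))*((1/2 + 22)*(-1/145)) = 129*((45/2)*(-1/145))/311 = (129/311)*(-9/58) = -1161/18038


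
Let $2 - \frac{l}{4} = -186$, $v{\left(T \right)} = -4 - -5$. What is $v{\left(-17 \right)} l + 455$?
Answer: $1207$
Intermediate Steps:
$v{\left(T \right)} = 1$ ($v{\left(T \right)} = -4 + 5 = 1$)
$l = 752$ ($l = 8 - -744 = 8 + 744 = 752$)
$v{\left(-17 \right)} l + 455 = 1 \cdot 752 + 455 = 752 + 455 = 1207$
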